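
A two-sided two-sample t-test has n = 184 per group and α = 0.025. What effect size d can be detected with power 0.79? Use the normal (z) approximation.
d ≈ 0.32

Minimum detectable effect (two-sample t-test, normal approximation):
d = (z_{α/2} + z_β) / √(n/2)
d = (2.241 + 0.806) / √(184/2)
d = 3.048 / 9.592
d ≈ 0.32

By Cohen's convention (0.2 small / 0.5 medium / 0.8 large): small effect.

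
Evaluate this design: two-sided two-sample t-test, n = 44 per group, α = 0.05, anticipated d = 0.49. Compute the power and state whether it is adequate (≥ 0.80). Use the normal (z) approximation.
Power ≈ 0.63; the study is underpowered (power < 0.80)

Power calculation (two-sample t-test, normal approximation):
z_β = d · √(n/2) - z_{α/2}
z_β = 0.49 · √(44/2) - 1.960
z_β = 0.49 · 4.690 - 1.960
z_β = 0.338

Power = Φ(z_β) = Φ(0.338) ≈ 0.632

Effect size d = 0.49 is small by Cohen's convention (0.2/0.5/0.8).

Threshold: power ≥ 0.80 is conventionally adequate.
Power ≈ 0.63 → the study is underpowered (power < 0.80).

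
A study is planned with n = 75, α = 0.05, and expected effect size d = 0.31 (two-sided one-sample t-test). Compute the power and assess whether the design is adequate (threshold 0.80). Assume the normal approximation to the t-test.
Power ≈ 0.77; the study is underpowered (power < 0.80)

Power calculation (one-sample t-test, normal approximation):
z_β = d · √n - z_{α/2}
z_β = 0.31 · √75 - 1.960
z_β = 0.31 · 8.660 - 1.960
z_β = 0.725

Power = Φ(z_β) = Φ(0.725) ≈ 0.766

Effect size d = 0.31 is small by Cohen's convention (0.2/0.5/0.8).

Threshold: power ≥ 0.80 is conventionally adequate.
Power ≈ 0.77 → the study is underpowered (power < 0.80).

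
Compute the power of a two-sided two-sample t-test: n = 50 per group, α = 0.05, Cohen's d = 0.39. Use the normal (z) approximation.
Power ≈ 0.50

Power calculation (two-sample t-test, normal approximation):
z_β = d · √(n/2) - z_{α/2}
z_β = 0.39 · √(50/2) - 1.960
z_β = 0.39 · 5.000 - 1.960
z_β = -0.010

Power = Φ(z_β) = Φ(-0.010) ≈ 0.496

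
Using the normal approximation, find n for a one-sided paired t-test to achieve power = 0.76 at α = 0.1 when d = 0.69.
n = 9 pairs

Sample size formula (paired t-test, normal approximation):
n = ((z_α + z_β) / d)²

z_α = 1.282 (for α = 0.1, one-sided)
z_β = 0.706 (for power = 0.76)
d = 0.69

n = ((1.282 + 0.706) / 0.69)²
n = (2.881)²
n ≈ 8.30
Round up to the next whole number: n = 9 pairs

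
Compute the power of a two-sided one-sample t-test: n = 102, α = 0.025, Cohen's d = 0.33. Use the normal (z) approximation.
Power ≈ 0.86

Power calculation (one-sample t-test, normal approximation):
z_β = d · √n - z_{α/2}
z_β = 0.33 · √102 - 2.241
z_β = 0.33 · 10.100 - 2.241
z_β = 1.091

Power = Φ(z_β) = Φ(1.091) ≈ 0.862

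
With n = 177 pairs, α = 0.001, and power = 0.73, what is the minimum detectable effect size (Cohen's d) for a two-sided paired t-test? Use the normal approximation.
d ≈ 0.29

Minimum detectable effect (paired t-test, normal approximation):
d = (z_{α/2} + z_β) / √n
d = (3.291 + 0.613) / √177
d = 3.903 / 13.304
d ≈ 0.29

By Cohen's convention (0.2 small / 0.5 medium / 0.8 large): small effect.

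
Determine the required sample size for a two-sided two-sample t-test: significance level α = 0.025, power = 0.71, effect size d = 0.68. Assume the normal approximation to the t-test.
n = 34 per group

Sample size formula (two-sample t-test, normal approximation):
n = 2 · ((z_{α/2} + z_β) / d)²

z_{α/2} = 2.241 (for α = 0.025, two-sided)
z_β = 0.553 (for power = 0.71)
d = 0.68

n = 2 · ((2.241 + 0.553) / 0.68)²
n = 2 · (4.109)²
n ≈ 33.77
Round up to the next whole number: n = 34 per group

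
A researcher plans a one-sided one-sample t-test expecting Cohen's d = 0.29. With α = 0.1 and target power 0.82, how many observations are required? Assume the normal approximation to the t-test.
n = 58

Sample size formula (one-sample t-test, normal approximation):
n = ((z_α + z_β) / d)²

z_α = 1.282 (for α = 0.1, one-sided)
z_β = 0.915 (for power = 0.82)
d = 0.29

n = ((1.282 + 0.915) / 0.29)²
n = (7.576)²
n ≈ 57.40
Round up to the next whole number: n = 58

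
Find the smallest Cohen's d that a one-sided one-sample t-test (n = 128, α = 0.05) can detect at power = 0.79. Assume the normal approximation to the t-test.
d ≈ 0.22

Minimum detectable effect (one-sample t-test, normal approximation):
d = (z_α + z_β) / √n
d = (1.645 + 0.806) / √128
d = 2.451 / 11.314
d ≈ 0.22

By Cohen's convention (0.2 small / 0.5 medium / 0.8 large): small effect.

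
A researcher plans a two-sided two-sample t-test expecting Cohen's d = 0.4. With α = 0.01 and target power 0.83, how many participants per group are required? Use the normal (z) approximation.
n = 156 per group

Sample size formula (two-sample t-test, normal approximation):
n = 2 · ((z_{α/2} + z_β) / d)²

z_{α/2} = 2.576 (for α = 0.01, two-sided)
z_β = 0.954 (for power = 0.83)
d = 0.4

n = 2 · ((2.576 + 0.954) / 0.4)²
n = 2 · (8.825)²
n ≈ 155.76
Round up to the next whole number: n = 156 per group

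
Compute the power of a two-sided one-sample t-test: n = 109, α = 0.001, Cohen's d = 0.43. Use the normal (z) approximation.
Power ≈ 0.88

Power calculation (one-sample t-test, normal approximation):
z_β = d · √n - z_{α/2}
z_β = 0.43 · √109 - 3.291
z_β = 0.43 · 10.440 - 3.291
z_β = 1.199

Power = Φ(z_β) = Φ(1.199) ≈ 0.885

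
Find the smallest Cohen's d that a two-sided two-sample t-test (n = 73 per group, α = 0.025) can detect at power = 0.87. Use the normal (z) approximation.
d ≈ 0.56

Minimum detectable effect (two-sample t-test, normal approximation):
d = (z_{α/2} + z_β) / √(n/2)
d = (2.241 + 1.126) / √(73/2)
d = 3.368 / 6.042
d ≈ 0.56

By Cohen's convention (0.2 small / 0.5 medium / 0.8 large): medium effect.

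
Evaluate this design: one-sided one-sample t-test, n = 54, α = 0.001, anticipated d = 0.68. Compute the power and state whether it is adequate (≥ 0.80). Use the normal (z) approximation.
Power ≈ 0.97; the study is adequately powered (power ≥ 0.80)

Power calculation (one-sample t-test, normal approximation):
z_β = d · √n - z_α
z_β = 0.68 · √54 - 3.090
z_β = 0.68 · 7.348 - 3.090
z_β = 1.907

Power = Φ(z_β) = Φ(1.907) ≈ 0.972

Effect size d = 0.68 is medium by Cohen's convention (0.2/0.5/0.8).

Threshold: power ≥ 0.80 is conventionally adequate.
Power ≈ 0.97 → the study is adequately powered (power ≥ 0.80).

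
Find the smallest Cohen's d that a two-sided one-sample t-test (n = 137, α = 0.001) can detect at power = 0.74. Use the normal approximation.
d ≈ 0.34

Minimum detectable effect (one-sample t-test, normal approximation):
d = (z_{α/2} + z_β) / √n
d = (3.291 + 0.643) / √137
d = 3.934 / 11.705
d ≈ 0.34

By Cohen's convention (0.2 small / 0.5 medium / 0.8 large): small effect.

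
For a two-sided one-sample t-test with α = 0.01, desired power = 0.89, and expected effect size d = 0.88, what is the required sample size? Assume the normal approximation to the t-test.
n = 19

Sample size formula (one-sample t-test, normal approximation):
n = ((z_{α/2} + z_β) / d)²

z_{α/2} = 2.576 (for α = 0.01, two-sided)
z_β = 1.227 (for power = 0.89)
d = 0.88

n = ((2.576 + 1.227) / 0.88)²
n = (4.322)²
n ≈ 18.68
Round up to the next whole number: n = 19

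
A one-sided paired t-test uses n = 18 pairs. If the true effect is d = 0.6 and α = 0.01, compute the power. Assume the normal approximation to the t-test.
Power ≈ 0.59

Power calculation (paired t-test, normal approximation):
z_β = d · √n - z_α
z_β = 0.6 · √18 - 2.326
z_β = 0.6 · 4.243 - 2.326
z_β = 0.219

Power = Φ(z_β) = Φ(0.219) ≈ 0.587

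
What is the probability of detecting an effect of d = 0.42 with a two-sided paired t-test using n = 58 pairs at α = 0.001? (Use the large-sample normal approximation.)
Power ≈ 0.46

Power calculation (paired t-test, normal approximation):
z_β = d · √n - z_{α/2}
z_β = 0.42 · √58 - 3.291
z_β = 0.42 · 7.616 - 3.291
z_β = -0.092

Power = Φ(z_β) = Φ(-0.092) ≈ 0.463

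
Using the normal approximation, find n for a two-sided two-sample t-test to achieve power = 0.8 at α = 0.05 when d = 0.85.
n = 22 per group

Sample size formula (two-sample t-test, normal approximation):
n = 2 · ((z_{α/2} + z_β) / d)²

z_{α/2} = 1.960 (for α = 0.05, two-sided)
z_β = 0.842 (for power = 0.8)
d = 0.85

n = 2 · ((1.960 + 0.842) / 0.85)²
n = 2 · (3.296)²
n ≈ 21.73
Round up to the next whole number: n = 22 per group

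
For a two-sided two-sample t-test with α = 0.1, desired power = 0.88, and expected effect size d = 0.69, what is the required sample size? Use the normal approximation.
n = 34 per group

Sample size formula (two-sample t-test, normal approximation):
n = 2 · ((z_{α/2} + z_β) / d)²

z_{α/2} = 1.645 (for α = 0.1, two-sided)
z_β = 1.175 (for power = 0.88)
d = 0.69

n = 2 · ((1.645 + 1.175) / 0.69)²
n = 2 · (4.087)²
n ≈ 33.41
Round up to the next whole number: n = 34 per group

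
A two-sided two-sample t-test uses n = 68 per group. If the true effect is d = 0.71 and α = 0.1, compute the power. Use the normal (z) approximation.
Power ≈ 0.99

Power calculation (two-sample t-test, normal approximation):
z_β = d · √(n/2) - z_{α/2}
z_β = 0.71 · √(68/2) - 1.645
z_β = 0.71 · 5.831 - 1.645
z_β = 2.495

Power = Φ(z_β) = Φ(2.495) ≈ 0.994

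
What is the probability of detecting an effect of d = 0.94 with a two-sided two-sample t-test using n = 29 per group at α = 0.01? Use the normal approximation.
Power ≈ 0.84

Power calculation (two-sample t-test, normal approximation):
z_β = d · √(n/2) - z_{α/2}
z_β = 0.94 · √(29/2) - 2.576
z_β = 0.94 · 3.808 - 2.576
z_β = 1.004

Power = Φ(z_β) = Φ(1.004) ≈ 0.842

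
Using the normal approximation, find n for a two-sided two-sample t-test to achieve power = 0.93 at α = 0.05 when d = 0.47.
n = 107 per group

Sample size formula (two-sample t-test, normal approximation):
n = 2 · ((z_{α/2} + z_β) / d)²

z_{α/2} = 1.960 (for α = 0.05, two-sided)
z_β = 1.476 (for power = 0.93)
d = 0.47

n = 2 · ((1.960 + 1.476) / 0.47)²
n = 2 · (7.311)²
n ≈ 106.90
Round up to the next whole number: n = 107 per group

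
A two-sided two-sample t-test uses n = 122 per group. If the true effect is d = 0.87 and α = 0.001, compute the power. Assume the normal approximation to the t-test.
Power ≈ 1.00

Power calculation (two-sample t-test, normal approximation):
z_β = d · √(n/2) - z_{α/2}
z_β = 0.87 · √(122/2) - 3.291
z_β = 0.87 · 7.810 - 3.291
z_β = 3.504

Power = Φ(z_β) = Φ(3.504) ≈ 1.000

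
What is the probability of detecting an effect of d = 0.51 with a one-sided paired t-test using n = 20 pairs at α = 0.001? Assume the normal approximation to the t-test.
Power ≈ 0.21

Power calculation (paired t-test, normal approximation):
z_β = d · √n - z_α
z_β = 0.51 · √20 - 3.090
z_β = 0.51 · 4.472 - 3.090
z_β = -0.809

Power = Φ(z_β) = Φ(-0.809) ≈ 0.209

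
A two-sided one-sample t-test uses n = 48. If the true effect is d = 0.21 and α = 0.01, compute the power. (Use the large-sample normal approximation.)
Power ≈ 0.13

Power calculation (one-sample t-test, normal approximation):
z_β = d · √n - z_{α/2}
z_β = 0.21 · √48 - 2.576
z_β = 0.21 · 6.928 - 2.576
z_β = -1.121

Power = Φ(z_β) = Φ(-1.121) ≈ 0.131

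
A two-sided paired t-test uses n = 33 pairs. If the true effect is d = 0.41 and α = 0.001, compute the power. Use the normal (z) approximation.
Power ≈ 0.17

Power calculation (paired t-test, normal approximation):
z_β = d · √n - z_{α/2}
z_β = 0.41 · √33 - 3.291
z_β = 0.41 · 5.745 - 3.291
z_β = -0.935

Power = Φ(z_β) = Φ(-0.935) ≈ 0.175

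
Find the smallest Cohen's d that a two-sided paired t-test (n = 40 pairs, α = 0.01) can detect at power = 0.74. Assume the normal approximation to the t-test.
d ≈ 0.51

Minimum detectable effect (paired t-test, normal approximation):
d = (z_{α/2} + z_β) / √n
d = (2.576 + 0.643) / √40
d = 3.219 / 6.325
d ≈ 0.51

By Cohen's convention (0.2 small / 0.5 medium / 0.8 large): medium effect.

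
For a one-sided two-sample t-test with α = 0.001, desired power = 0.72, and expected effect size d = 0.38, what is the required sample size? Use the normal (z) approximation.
n = 187 per group

Sample size formula (two-sample t-test, normal approximation):
n = 2 · ((z_α + z_β) / d)²

z_α = 3.090 (for α = 0.001, one-sided)
z_β = 0.583 (for power = 0.72)
d = 0.38

n = 2 · ((3.090 + 0.583) / 0.38)²
n = 2 · (9.666)²
n ≈ 186.86
Round up to the next whole number: n = 187 per group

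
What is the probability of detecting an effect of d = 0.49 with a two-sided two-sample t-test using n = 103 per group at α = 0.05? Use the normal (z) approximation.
Power ≈ 0.94

Power calculation (two-sample t-test, normal approximation):
z_β = d · √(n/2) - z_{α/2}
z_β = 0.49 · √(103/2) - 1.960
z_β = 0.49 · 7.176 - 1.960
z_β = 1.556

Power = Φ(z_β) = Φ(1.556) ≈ 0.940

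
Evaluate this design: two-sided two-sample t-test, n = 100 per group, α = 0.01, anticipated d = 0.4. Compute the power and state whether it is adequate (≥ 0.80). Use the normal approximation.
Power ≈ 0.60; the study is underpowered (power < 0.80)

Power calculation (two-sample t-test, normal approximation):
z_β = d · √(n/2) - z_{α/2}
z_β = 0.4 · √(100/2) - 2.576
z_β = 0.4 · 7.071 - 2.576
z_β = 0.253

Power = Φ(z_β) = Φ(0.253) ≈ 0.600

Effect size d = 0.4 is small by Cohen's convention (0.2/0.5/0.8).

Threshold: power ≥ 0.80 is conventionally adequate.
Power ≈ 0.60 → the study is underpowered (power < 0.80).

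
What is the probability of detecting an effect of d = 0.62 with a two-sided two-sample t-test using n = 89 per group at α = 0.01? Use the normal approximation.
Power ≈ 0.94

Power calculation (two-sample t-test, normal approximation):
z_β = d · √(n/2) - z_{α/2}
z_β = 0.62 · √(89/2) - 2.576
z_β = 0.62 · 6.671 - 2.576
z_β = 1.560

Power = Φ(z_β) = Φ(1.560) ≈ 0.941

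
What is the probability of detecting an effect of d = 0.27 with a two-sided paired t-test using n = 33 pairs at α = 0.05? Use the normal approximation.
Power ≈ 0.34

Power calculation (paired t-test, normal approximation):
z_β = d · √n - z_{α/2}
z_β = 0.27 · √33 - 1.960
z_β = 0.27 · 5.745 - 1.960
z_β = -0.409

Power = Φ(z_β) = Φ(-0.409) ≈ 0.341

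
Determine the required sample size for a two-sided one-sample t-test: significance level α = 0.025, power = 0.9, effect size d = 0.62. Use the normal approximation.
n = 33

Sample size formula (one-sample t-test, normal approximation):
n = ((z_{α/2} + z_β) / d)²

z_{α/2} = 2.241 (for α = 0.025, two-sided)
z_β = 1.282 (for power = 0.9)
d = 0.62

n = ((2.241 + 1.282) / 0.62)²
n = (5.682)²
n ≈ 32.29
Round up to the next whole number: n = 33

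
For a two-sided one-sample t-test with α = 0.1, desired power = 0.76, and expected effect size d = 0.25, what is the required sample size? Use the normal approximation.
n = 89

Sample size formula (one-sample t-test, normal approximation):
n = ((z_{α/2} + z_β) / d)²

z_{α/2} = 1.645 (for α = 0.1, two-sided)
z_β = 0.706 (for power = 0.76)
d = 0.25

n = ((1.645 + 0.706) / 0.25)²
n = (9.404)²
n ≈ 88.44
Round up to the next whole number: n = 89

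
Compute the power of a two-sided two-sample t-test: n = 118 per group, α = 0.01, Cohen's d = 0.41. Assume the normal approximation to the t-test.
Power ≈ 0.72

Power calculation (two-sample t-test, normal approximation):
z_β = d · √(n/2) - z_{α/2}
z_β = 0.41 · √(118/2) - 2.576
z_β = 0.41 · 7.681 - 2.576
z_β = 0.573

Power = Φ(z_β) = Φ(0.573) ≈ 0.717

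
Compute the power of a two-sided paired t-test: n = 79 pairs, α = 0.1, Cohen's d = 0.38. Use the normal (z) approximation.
Power ≈ 0.96

Power calculation (paired t-test, normal approximation):
z_β = d · √n - z_{α/2}
z_β = 0.38 · √79 - 1.645
z_β = 0.38 · 8.888 - 1.645
z_β = 1.733

Power = Φ(z_β) = Φ(1.733) ≈ 0.958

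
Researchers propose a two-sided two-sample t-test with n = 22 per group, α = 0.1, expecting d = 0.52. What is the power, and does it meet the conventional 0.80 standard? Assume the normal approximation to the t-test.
Power ≈ 0.53; the study is underpowered (power < 0.80)

Power calculation (two-sample t-test, normal approximation):
z_β = d · √(n/2) - z_{α/2}
z_β = 0.52 · √(22/2) - 1.645
z_β = 0.52 · 3.317 - 1.645
z_β = 0.080

Power = Φ(z_β) = Φ(0.080) ≈ 0.532

Effect size d = 0.52 is medium by Cohen's convention (0.2/0.5/0.8).

Threshold: power ≥ 0.80 is conventionally adequate.
Power ≈ 0.53 → the study is underpowered (power < 0.80).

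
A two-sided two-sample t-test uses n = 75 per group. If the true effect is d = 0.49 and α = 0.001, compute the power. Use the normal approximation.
Power ≈ 0.39

Power calculation (two-sample t-test, normal approximation):
z_β = d · √(n/2) - z_{α/2}
z_β = 0.49 · √(75/2) - 3.291
z_β = 0.49 · 6.124 - 3.291
z_β = -0.290

Power = Φ(z_β) = Φ(-0.290) ≈ 0.386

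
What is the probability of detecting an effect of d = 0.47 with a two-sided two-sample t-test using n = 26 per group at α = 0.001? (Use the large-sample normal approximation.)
Power ≈ 0.06

Power calculation (two-sample t-test, normal approximation):
z_β = d · √(n/2) - z_{α/2}
z_β = 0.47 · √(26/2) - 3.291
z_β = 0.47 · 3.606 - 3.291
z_β = -1.596

Power = Φ(z_β) = Φ(-1.596) ≈ 0.055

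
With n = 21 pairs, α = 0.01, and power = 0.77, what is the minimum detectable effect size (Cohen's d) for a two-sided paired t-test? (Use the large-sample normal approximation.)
d ≈ 0.72

Minimum detectable effect (paired t-test, normal approximation):
d = (z_{α/2} + z_β) / √n
d = (2.576 + 0.739) / √21
d = 3.315 / 4.583
d ≈ 0.72

By Cohen's convention (0.2 small / 0.5 medium / 0.8 large): medium effect.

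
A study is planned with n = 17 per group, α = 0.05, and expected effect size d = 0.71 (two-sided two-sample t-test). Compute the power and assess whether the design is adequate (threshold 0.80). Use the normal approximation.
Power ≈ 0.54; the study is underpowered (power < 0.80)

Power calculation (two-sample t-test, normal approximation):
z_β = d · √(n/2) - z_{α/2}
z_β = 0.71 · √(17/2) - 1.960
z_β = 0.71 · 2.915 - 1.960
z_β = 0.110

Power = Φ(z_β) = Φ(0.110) ≈ 0.544

Effect size d = 0.71 is medium by Cohen's convention (0.2/0.5/0.8).

Threshold: power ≥ 0.80 is conventionally adequate.
Power ≈ 0.54 → the study is underpowered (power < 0.80).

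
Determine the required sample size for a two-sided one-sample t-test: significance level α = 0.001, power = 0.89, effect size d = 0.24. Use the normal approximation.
n = 355

Sample size formula (one-sample t-test, normal approximation):
n = ((z_{α/2} + z_β) / d)²

z_{α/2} = 3.291 (for α = 0.001, two-sided)
z_β = 1.227 (for power = 0.89)
d = 0.24

n = ((3.291 + 1.227) / 0.24)²
n = (18.825)²
n ≈ 354.38
Round up to the next whole number: n = 355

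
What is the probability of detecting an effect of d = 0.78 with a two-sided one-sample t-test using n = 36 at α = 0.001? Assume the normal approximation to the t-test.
Power ≈ 0.92

Power calculation (one-sample t-test, normal approximation):
z_β = d · √n - z_{α/2}
z_β = 0.78 · √36 - 3.291
z_β = 0.78 · 6.000 - 3.291
z_β = 1.389

Power = Φ(z_β) = Φ(1.389) ≈ 0.918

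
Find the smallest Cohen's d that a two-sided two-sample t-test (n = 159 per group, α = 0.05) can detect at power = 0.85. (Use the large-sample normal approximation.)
d ≈ 0.34

Minimum detectable effect (two-sample t-test, normal approximation):
d = (z_{α/2} + z_β) / √(n/2)
d = (1.960 + 1.036) / √(159/2)
d = 2.996 / 8.916
d ≈ 0.34

By Cohen's convention (0.2 small / 0.5 medium / 0.8 large): small effect.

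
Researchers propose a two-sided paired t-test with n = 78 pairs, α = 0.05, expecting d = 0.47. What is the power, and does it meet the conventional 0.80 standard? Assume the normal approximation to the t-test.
Power ≈ 0.99; the study is adequately powered (power ≥ 0.80)

Power calculation (paired t-test, normal approximation):
z_β = d · √n - z_{α/2}
z_β = 0.47 · √78 - 1.960
z_β = 0.47 · 8.832 - 1.960
z_β = 2.191

Power = Φ(z_β) = Φ(2.191) ≈ 0.986

Effect size d = 0.47 is small by Cohen's convention (0.2/0.5/0.8).

Threshold: power ≥ 0.80 is conventionally adequate.
Power ≈ 0.99 → the study is adequately powered (power ≥ 0.80).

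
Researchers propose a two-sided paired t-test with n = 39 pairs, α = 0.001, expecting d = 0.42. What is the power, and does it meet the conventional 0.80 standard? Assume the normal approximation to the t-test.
Power ≈ 0.25; the study is underpowered (power < 0.80)

Power calculation (paired t-test, normal approximation):
z_β = d · √n - z_{α/2}
z_β = 0.42 · √39 - 3.291
z_β = 0.42 · 6.245 - 3.291
z_β = -0.668

Power = Φ(z_β) = Φ(-0.668) ≈ 0.252

Effect size d = 0.42 is small by Cohen's convention (0.2/0.5/0.8).

Threshold: power ≥ 0.80 is conventionally adequate.
Power ≈ 0.25 → the study is underpowered (power < 0.80).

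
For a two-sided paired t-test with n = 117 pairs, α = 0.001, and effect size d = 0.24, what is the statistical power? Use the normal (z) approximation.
Power ≈ 0.24

Power calculation (paired t-test, normal approximation):
z_β = d · √n - z_{α/2}
z_β = 0.24 · √117 - 3.291
z_β = 0.24 · 10.817 - 3.291
z_β = -0.695

Power = Φ(z_β) = Φ(-0.695) ≈ 0.244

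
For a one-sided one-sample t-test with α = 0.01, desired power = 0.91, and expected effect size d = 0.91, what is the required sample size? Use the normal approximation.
n = 17

Sample size formula (one-sample t-test, normal approximation):
n = ((z_α + z_β) / d)²

z_α = 2.326 (for α = 0.01, one-sided)
z_β = 1.341 (for power = 0.91)
d = 0.91

n = ((2.326 + 1.341) / 0.91)²
n = (4.030)²
n ≈ 16.24
Round up to the next whole number: n = 17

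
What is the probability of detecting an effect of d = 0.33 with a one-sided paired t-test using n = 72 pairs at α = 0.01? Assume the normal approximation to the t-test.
Power ≈ 0.68

Power calculation (paired t-test, normal approximation):
z_β = d · √n - z_α
z_β = 0.33 · √72 - 2.326
z_β = 0.33 · 8.485 - 2.326
z_β = 0.474

Power = Φ(z_β) = Φ(0.474) ≈ 0.682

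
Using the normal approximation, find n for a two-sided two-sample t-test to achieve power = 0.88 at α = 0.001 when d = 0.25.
n = 639 per group

Sample size formula (two-sample t-test, normal approximation):
n = 2 · ((z_{α/2} + z_β) / d)²

z_{α/2} = 3.291 (for α = 0.001, two-sided)
z_β = 1.175 (for power = 0.88)
d = 0.25

n = 2 · ((3.291 + 1.175) / 0.25)²
n = 2 · (17.864)²
n ≈ 638.24
Round up to the next whole number: n = 639 per group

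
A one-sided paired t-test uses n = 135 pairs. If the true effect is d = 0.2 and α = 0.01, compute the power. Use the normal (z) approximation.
Power ≈ 0.50

Power calculation (paired t-test, normal approximation):
z_β = d · √n - z_α
z_β = 0.2 · √135 - 2.326
z_β = 0.2 · 11.619 - 2.326
z_β = -0.003

Power = Φ(z_β) = Φ(-0.003) ≈ 0.499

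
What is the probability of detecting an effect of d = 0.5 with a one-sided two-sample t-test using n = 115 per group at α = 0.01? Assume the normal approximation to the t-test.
Power ≈ 0.93

Power calculation (two-sample t-test, normal approximation):
z_β = d · √(n/2) - z_α
z_β = 0.5 · √(115/2) - 2.326
z_β = 0.5 · 7.583 - 2.326
z_β = 1.465

Power = Φ(z_β) = Φ(1.465) ≈ 0.929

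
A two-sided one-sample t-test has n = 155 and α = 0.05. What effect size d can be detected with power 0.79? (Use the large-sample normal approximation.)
d ≈ 0.22

Minimum detectable effect (one-sample t-test, normal approximation):
d = (z_{α/2} + z_β) / √n
d = (1.960 + 0.806) / √155
d = 2.766 / 12.450
d ≈ 0.22

By Cohen's convention (0.2 small / 0.5 medium / 0.8 large): small effect.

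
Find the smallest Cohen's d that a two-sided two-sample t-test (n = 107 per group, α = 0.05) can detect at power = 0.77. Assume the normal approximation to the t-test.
d ≈ 0.37

Minimum detectable effect (two-sample t-test, normal approximation):
d = (z_{α/2} + z_β) / √(n/2)
d = (1.960 + 0.739) / √(107/2)
d = 2.699 / 7.314
d ≈ 0.37

By Cohen's convention (0.2 small / 0.5 medium / 0.8 large): small effect.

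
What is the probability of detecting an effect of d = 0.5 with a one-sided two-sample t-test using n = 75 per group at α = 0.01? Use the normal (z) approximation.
Power ≈ 0.77

Power calculation (two-sample t-test, normal approximation):
z_β = d · √(n/2) - z_α
z_β = 0.5 · √(75/2) - 2.326
z_β = 0.5 · 6.124 - 2.326
z_β = 0.736

Power = Φ(z_β) = Φ(0.736) ≈ 0.769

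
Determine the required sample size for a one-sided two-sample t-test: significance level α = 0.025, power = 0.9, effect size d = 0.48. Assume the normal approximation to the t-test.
n = 92 per group

Sample size formula (two-sample t-test, normal approximation):
n = 2 · ((z_α + z_β) / d)²

z_α = 1.960 (for α = 0.025, one-sided)
z_β = 1.282 (for power = 0.9)
d = 0.48

n = 2 · ((1.960 + 1.282) / 0.48)²
n = 2 · (6.754)²
n ≈ 91.23
Round up to the next whole number: n = 92 per group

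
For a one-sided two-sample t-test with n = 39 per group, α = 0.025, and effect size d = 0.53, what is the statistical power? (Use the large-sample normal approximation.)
Power ≈ 0.65

Power calculation (two-sample t-test, normal approximation):
z_β = d · √(n/2) - z_α
z_β = 0.53 · √(39/2) - 1.960
z_β = 0.53 · 4.416 - 1.960
z_β = 0.380

Power = Φ(z_β) = Φ(0.380) ≈ 0.648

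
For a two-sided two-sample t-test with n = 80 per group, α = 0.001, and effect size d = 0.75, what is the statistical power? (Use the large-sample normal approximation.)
Power ≈ 0.93

Power calculation (two-sample t-test, normal approximation):
z_β = d · √(n/2) - z_{α/2}
z_β = 0.75 · √(80/2) - 3.291
z_β = 0.75 · 6.325 - 3.291
z_β = 1.453

Power = Φ(z_β) = Φ(1.453) ≈ 0.927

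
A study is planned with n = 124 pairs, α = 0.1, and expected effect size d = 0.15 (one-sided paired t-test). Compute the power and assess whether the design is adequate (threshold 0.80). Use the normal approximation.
Power ≈ 0.65; the study is underpowered (power < 0.80)

Power calculation (paired t-test, normal approximation):
z_β = d · √n - z_α
z_β = 0.15 · √124 - 1.282
z_β = 0.15 · 11.136 - 1.282
z_β = 0.389

Power = Φ(z_β) = Φ(0.389) ≈ 0.651

Effect size d = 0.15 is very small by Cohen's convention (0.2/0.5/0.8).

Threshold: power ≥ 0.80 is conventionally adequate.
Power ≈ 0.65 → the study is underpowered (power < 0.80).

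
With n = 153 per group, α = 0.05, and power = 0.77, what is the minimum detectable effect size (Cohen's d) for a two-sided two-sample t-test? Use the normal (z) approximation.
d ≈ 0.31

Minimum detectable effect (two-sample t-test, normal approximation):
d = (z_{α/2} + z_β) / √(n/2)
d = (1.960 + 0.739) / √(153/2)
d = 2.699 / 8.746
d ≈ 0.31

By Cohen's convention (0.2 small / 0.5 medium / 0.8 large): small effect.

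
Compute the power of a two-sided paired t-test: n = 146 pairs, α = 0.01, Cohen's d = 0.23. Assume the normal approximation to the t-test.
Power ≈ 0.58

Power calculation (paired t-test, normal approximation):
z_β = d · √n - z_{α/2}
z_β = 0.23 · √146 - 2.576
z_β = 0.23 · 12.083 - 2.576
z_β = 0.203

Power = Φ(z_β) = Φ(0.203) ≈ 0.581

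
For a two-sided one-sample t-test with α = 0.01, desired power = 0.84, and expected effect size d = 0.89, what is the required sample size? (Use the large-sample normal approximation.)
n = 17

Sample size formula (one-sample t-test, normal approximation):
n = ((z_{α/2} + z_β) / d)²

z_{α/2} = 2.576 (for α = 0.01, two-sided)
z_β = 0.994 (for power = 0.84)
d = 0.89

n = ((2.576 + 0.994) / 0.89)²
n = (4.011)²
n ≈ 16.09
Round up to the next whole number: n = 17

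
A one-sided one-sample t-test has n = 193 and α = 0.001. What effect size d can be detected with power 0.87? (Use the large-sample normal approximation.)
d ≈ 0.30

Minimum detectable effect (one-sample t-test, normal approximation):
d = (z_α + z_β) / √n
d = (3.090 + 1.126) / √193
d = 4.217 / 13.892
d ≈ 0.30

By Cohen's convention (0.2 small / 0.5 medium / 0.8 large): small effect.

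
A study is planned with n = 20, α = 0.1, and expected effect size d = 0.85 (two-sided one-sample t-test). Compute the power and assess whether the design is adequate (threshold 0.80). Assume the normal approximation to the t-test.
Power ≈ 0.98; the study is adequately powered (power ≥ 0.80)

Power calculation (one-sample t-test, normal approximation):
z_β = d · √n - z_{α/2}
z_β = 0.85 · √20 - 1.645
z_β = 0.85 · 4.472 - 1.645
z_β = 2.156

Power = Φ(z_β) = Φ(2.156) ≈ 0.984

Effect size d = 0.85 is large by Cohen's convention (0.2/0.5/0.8).

Threshold: power ≥ 0.80 is conventionally adequate.
Power ≈ 0.98 → the study is adequately powered (power ≥ 0.80).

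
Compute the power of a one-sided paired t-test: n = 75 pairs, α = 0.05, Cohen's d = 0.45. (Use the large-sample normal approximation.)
Power ≈ 0.99

Power calculation (paired t-test, normal approximation):
z_β = d · √n - z_α
z_β = 0.45 · √75 - 1.645
z_β = 0.45 · 8.660 - 1.645
z_β = 2.252

Power = Φ(z_β) = Φ(2.252) ≈ 0.988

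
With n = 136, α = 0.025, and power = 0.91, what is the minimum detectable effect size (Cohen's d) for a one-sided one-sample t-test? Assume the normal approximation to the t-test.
d ≈ 0.28

Minimum detectable effect (one-sample t-test, normal approximation):
d = (z_α + z_β) / √n
d = (1.960 + 1.341) / √136
d = 3.301 / 11.662
d ≈ 0.28

By Cohen's convention (0.2 small / 0.5 medium / 0.8 large): small effect.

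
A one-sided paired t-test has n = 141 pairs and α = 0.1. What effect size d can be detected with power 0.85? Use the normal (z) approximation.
d ≈ 0.20

Minimum detectable effect (paired t-test, normal approximation):
d = (z_α + z_β) / √n
d = (1.282 + 1.036) / √141
d = 2.318 / 11.874
d ≈ 0.20

By Cohen's convention (0.2 small / 0.5 medium / 0.8 large): small effect.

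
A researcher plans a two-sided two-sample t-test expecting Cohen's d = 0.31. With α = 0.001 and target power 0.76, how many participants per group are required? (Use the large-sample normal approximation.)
n = 333 per group

Sample size formula (two-sample t-test, normal approximation):
n = 2 · ((z_{α/2} + z_β) / d)²

z_{α/2} = 3.291 (for α = 0.001, two-sided)
z_β = 0.706 (for power = 0.76)
d = 0.31

n = 2 · ((3.291 + 0.706) / 0.31)²
n = 2 · (12.894)²
n ≈ 332.51
Round up to the next whole number: n = 333 per group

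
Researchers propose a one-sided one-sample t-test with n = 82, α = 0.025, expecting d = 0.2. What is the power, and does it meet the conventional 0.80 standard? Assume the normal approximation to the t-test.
Power ≈ 0.44; the study is underpowered (power < 0.80)

Power calculation (one-sample t-test, normal approximation):
z_β = d · √n - z_α
z_β = 0.2 · √82 - 1.960
z_β = 0.2 · 9.055 - 1.960
z_β = -0.149

Power = Φ(z_β) = Φ(-0.149) ≈ 0.441

Effect size d = 0.2 is small by Cohen's convention (0.2/0.5/0.8).

Threshold: power ≥ 0.80 is conventionally adequate.
Power ≈ 0.44 → the study is underpowered (power < 0.80).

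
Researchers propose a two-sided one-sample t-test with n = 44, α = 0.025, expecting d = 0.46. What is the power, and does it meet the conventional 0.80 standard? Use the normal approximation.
Power ≈ 0.79; the study is underpowered (power < 0.80)

Power calculation (one-sample t-test, normal approximation):
z_β = d · √n - z_{α/2}
z_β = 0.46 · √44 - 2.241
z_β = 0.46 · 6.633 - 2.241
z_β = 0.810

Power = Φ(z_β) = Φ(0.810) ≈ 0.791

Effect size d = 0.46 is small by Cohen's convention (0.2/0.5/0.8).

Threshold: power ≥ 0.80 is conventionally adequate.
Power ≈ 0.79 → the study is underpowered (power < 0.80).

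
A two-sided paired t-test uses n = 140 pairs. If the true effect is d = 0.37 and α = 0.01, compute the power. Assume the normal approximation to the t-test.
Power ≈ 0.96

Power calculation (paired t-test, normal approximation):
z_β = d · √n - z_{α/2}
z_β = 0.37 · √140 - 2.576
z_β = 0.37 · 11.832 - 2.576
z_β = 1.802

Power = Φ(z_β) = Φ(1.802) ≈ 0.964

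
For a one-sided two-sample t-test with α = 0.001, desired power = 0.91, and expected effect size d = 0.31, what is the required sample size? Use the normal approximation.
n = 409 per group

Sample size formula (two-sample t-test, normal approximation):
n = 2 · ((z_α + z_β) / d)²

z_α = 3.090 (for α = 0.001, one-sided)
z_β = 1.341 (for power = 0.91)
d = 0.31

n = 2 · ((3.090 + 1.341) / 0.31)²
n = 2 · (14.294)²
n ≈ 408.64
Round up to the next whole number: n = 409 per group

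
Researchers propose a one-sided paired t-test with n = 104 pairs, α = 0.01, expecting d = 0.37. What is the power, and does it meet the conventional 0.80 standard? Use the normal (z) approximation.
Power ≈ 0.93; the study is adequately powered (power ≥ 0.80)

Power calculation (paired t-test, normal approximation):
z_β = d · √n - z_α
z_β = 0.37 · √104 - 2.326
z_β = 0.37 · 10.198 - 2.326
z_β = 1.447

Power = Φ(z_β) = Φ(1.447) ≈ 0.926

Effect size d = 0.37 is small by Cohen's convention (0.2/0.5/0.8).

Threshold: power ≥ 0.80 is conventionally adequate.
Power ≈ 0.93 → the study is adequately powered (power ≥ 0.80).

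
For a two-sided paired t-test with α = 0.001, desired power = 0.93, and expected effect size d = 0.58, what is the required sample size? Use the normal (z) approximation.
n = 68 pairs

Sample size formula (paired t-test, normal approximation):
n = ((z_{α/2} + z_β) / d)²

z_{α/2} = 3.291 (for α = 0.001, two-sided)
z_β = 1.476 (for power = 0.93)
d = 0.58

n = ((3.291 + 1.476) / 0.58)²
n = (8.219)²
n ≈ 67.55
Round up to the next whole number: n = 68 pairs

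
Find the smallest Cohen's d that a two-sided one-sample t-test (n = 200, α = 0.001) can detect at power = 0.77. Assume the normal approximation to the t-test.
d ≈ 0.28

Minimum detectable effect (one-sample t-test, normal approximation):
d = (z_{α/2} + z_β) / √n
d = (3.291 + 0.739) / √200
d = 4.029 / 14.142
d ≈ 0.28

By Cohen's convention (0.2 small / 0.5 medium / 0.8 large): small effect.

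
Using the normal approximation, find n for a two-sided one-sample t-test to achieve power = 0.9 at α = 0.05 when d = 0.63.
n = 27

Sample size formula (one-sample t-test, normal approximation):
n = ((z_{α/2} + z_β) / d)²

z_{α/2} = 1.960 (for α = 0.05, two-sided)
z_β = 1.282 (for power = 0.9)
d = 0.63

n = ((1.960 + 1.282) / 0.63)²
n = (5.146)²
n ≈ 26.48
Round up to the next whole number: n = 27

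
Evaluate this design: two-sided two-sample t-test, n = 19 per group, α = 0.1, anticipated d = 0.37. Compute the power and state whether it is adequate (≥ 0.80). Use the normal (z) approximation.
Power ≈ 0.31; the study is underpowered (power < 0.80)

Power calculation (two-sample t-test, normal approximation):
z_β = d · √(n/2) - z_{α/2}
z_β = 0.37 · √(19/2) - 1.645
z_β = 0.37 · 3.082 - 1.645
z_β = -0.504

Power = Φ(z_β) = Φ(-0.504) ≈ 0.307

Effect size d = 0.37 is small by Cohen's convention (0.2/0.5/0.8).

Threshold: power ≥ 0.80 is conventionally adequate.
Power ≈ 0.31 → the study is underpowered (power < 0.80).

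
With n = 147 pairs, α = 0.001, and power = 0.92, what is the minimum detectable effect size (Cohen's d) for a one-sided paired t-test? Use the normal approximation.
d ≈ 0.37

Minimum detectable effect (paired t-test, normal approximation):
d = (z_α + z_β) / √n
d = (3.090 + 1.405) / √147
d = 4.495 / 12.124
d ≈ 0.37

By Cohen's convention (0.2 small / 0.5 medium / 0.8 large): small effect.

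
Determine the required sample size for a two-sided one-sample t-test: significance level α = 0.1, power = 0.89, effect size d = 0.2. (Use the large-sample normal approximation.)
n = 207

Sample size formula (one-sample t-test, normal approximation):
n = ((z_{α/2} + z_β) / d)²

z_{α/2} = 1.645 (for α = 0.1, two-sided)
z_β = 1.227 (for power = 0.89)
d = 0.2

n = ((1.645 + 1.227) / 0.2)²
n = (14.360)²
n ≈ 206.21
Round up to the next whole number: n = 207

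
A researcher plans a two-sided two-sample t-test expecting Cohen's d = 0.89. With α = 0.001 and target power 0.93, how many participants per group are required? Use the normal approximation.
n = 58 per group

Sample size formula (two-sample t-test, normal approximation):
n = 2 · ((z_{α/2} + z_β) / d)²

z_{α/2} = 3.291 (for α = 0.001, two-sided)
z_β = 1.476 (for power = 0.93)
d = 0.89

n = 2 · ((3.291 + 1.476) / 0.89)²
n = 2 · (5.356)²
n ≈ 57.37
Round up to the next whole number: n = 58 per group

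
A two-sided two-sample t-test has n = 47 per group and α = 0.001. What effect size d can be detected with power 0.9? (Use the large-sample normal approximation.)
d ≈ 0.94

Minimum detectable effect (two-sample t-test, normal approximation):
d = (z_{α/2} + z_β) / √(n/2)
d = (3.291 + 1.282) / √(47/2)
d = 4.572 / 4.848
d ≈ 0.94

By Cohen's convention (0.2 small / 0.5 medium / 0.8 large): large effect.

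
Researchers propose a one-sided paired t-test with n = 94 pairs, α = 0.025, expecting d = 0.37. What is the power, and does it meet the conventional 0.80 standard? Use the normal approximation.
Power ≈ 0.95; the study is adequately powered (power ≥ 0.80)

Power calculation (paired t-test, normal approximation):
z_β = d · √n - z_α
z_β = 0.37 · √94 - 1.960
z_β = 0.37 · 9.695 - 1.960
z_β = 1.627

Power = Φ(z_β) = Φ(1.627) ≈ 0.948

Effect size d = 0.37 is small by Cohen's convention (0.2/0.5/0.8).

Threshold: power ≥ 0.80 is conventionally adequate.
Power ≈ 0.95 → the study is adequately powered (power ≥ 0.80).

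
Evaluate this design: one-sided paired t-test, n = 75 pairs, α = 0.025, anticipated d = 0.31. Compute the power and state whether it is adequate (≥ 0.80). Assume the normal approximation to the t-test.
Power ≈ 0.77; the study is underpowered (power < 0.80)

Power calculation (paired t-test, normal approximation):
z_β = d · √n - z_α
z_β = 0.31 · √75 - 1.960
z_β = 0.31 · 8.660 - 1.960
z_β = 0.725

Power = Φ(z_β) = Φ(0.725) ≈ 0.766

Effect size d = 0.31 is small by Cohen's convention (0.2/0.5/0.8).

Threshold: power ≥ 0.80 is conventionally adequate.
Power ≈ 0.77 → the study is underpowered (power < 0.80).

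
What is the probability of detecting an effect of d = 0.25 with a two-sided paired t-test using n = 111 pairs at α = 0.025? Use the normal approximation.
Power ≈ 0.65

Power calculation (paired t-test, normal approximation):
z_β = d · √n - z_{α/2}
z_β = 0.25 · √111 - 2.241
z_β = 0.25 · 10.536 - 2.241
z_β = 0.393

Power = Φ(z_β) = Φ(0.393) ≈ 0.653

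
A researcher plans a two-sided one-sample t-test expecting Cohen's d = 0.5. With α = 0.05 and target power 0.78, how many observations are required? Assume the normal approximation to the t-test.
n = 30

Sample size formula (one-sample t-test, normal approximation):
n = ((z_{α/2} + z_β) / d)²

z_{α/2} = 1.960 (for α = 0.05, two-sided)
z_β = 0.772 (for power = 0.78)
d = 0.5

n = ((1.960 + 0.772) / 0.5)²
n = (5.464)²
n ≈ 29.86
Round up to the next whole number: n = 30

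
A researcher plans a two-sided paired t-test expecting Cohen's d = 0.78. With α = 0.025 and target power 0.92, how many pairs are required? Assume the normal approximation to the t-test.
n = 22 pairs

Sample size formula (paired t-test, normal approximation):
n = ((z_{α/2} + z_β) / d)²

z_{α/2} = 2.241 (for α = 0.025, two-sided)
z_β = 1.405 (for power = 0.92)
d = 0.78

n = ((2.241 + 1.405) / 0.78)²
n = (4.674)²
n ≈ 21.85
Round up to the next whole number: n = 22 pairs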